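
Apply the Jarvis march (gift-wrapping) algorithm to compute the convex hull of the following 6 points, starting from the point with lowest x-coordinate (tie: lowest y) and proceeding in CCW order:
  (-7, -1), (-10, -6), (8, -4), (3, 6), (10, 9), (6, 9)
Hull (CCW) = [(-10, -6), (8, -4), (10, 9), (6, 9), (-7, -1)]

Jarvis march: at each step, from the current hull vertex p, select the next vertex q as the point such that every other point lies strictly to the left of (or on) the directed line p → q. (Equivalently: for every other point r, the cross product (q − p) × (r − p) ≥ 0.)
Starting point (lowest x, tie lowest y): (-10, -6). Wrap until returning to start. Resulting hull: (-10, -6), (8, -4), (10, 9), (6, 9), (-7, -1).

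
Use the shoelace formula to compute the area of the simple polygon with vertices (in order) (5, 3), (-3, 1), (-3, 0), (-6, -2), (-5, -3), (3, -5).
Area = 99/2

Shoelace formula: Area = (1/2) |Σ_i (x_i · y_{i+1} − x_{i+1} · y_i)| (indices mod n). Compute each cross term:
  (5)(1) − (-3)(3) = 14
  (-3)(0) − (-3)(1) = 3
  (-3)(-2) − (-6)(0) = 6
  (-6)(-3) − (-5)(-2) = 8
  (-5)(-5) − (3)(-3) = 34
  (3)(3) − (5)(-5) = 34
Sum = 99, so (signed) Area = 99/2 = 99/2, |Area| = 99/2.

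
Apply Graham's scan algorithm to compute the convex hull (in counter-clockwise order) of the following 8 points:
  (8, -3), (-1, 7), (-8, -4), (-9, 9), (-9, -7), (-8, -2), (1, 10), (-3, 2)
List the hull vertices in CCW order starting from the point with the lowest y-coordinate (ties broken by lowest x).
Hull (CCW) = [(-9, -7), (8, -3), (1, 10), (-9, 9)]

Graham scan procedure:
  1. Find the pivot p₀ = point with lowest y (tie → lowest x): (-9, -7).
  2. Sort the remaining points by polar angle around p₀.
  3. Walk through sorted points, maintaining a stack; pop the top while the last three entries make a non-left turn (cross product ≤ 0).
  4. Final stack is the convex hull in CCW order: (-9, -7), (8, -3), (1, 10), (-9, 9).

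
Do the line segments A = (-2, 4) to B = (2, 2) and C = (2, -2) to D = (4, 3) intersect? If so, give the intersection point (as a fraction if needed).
No (intersection of containing lines falls outside at least one segment)

Parametrize and solve: t = 4/3, s = 2/3. At least one of these is outside [0, 1], so the segments do not intersect.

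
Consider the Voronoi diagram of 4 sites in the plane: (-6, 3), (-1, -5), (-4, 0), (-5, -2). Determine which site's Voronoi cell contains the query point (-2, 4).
Nearest site = (-6, 3)

The Voronoi cell of site s contains exactly those query points closer to s than to any other site. Compute squared distances from q = (-2, 4) to each site:
  (-6 − -2)² + (3 − 4)² = 17
  (-4 − -2)² + (0 − 4)² = 20
  (-5 − -2)² + (-2 − 4)² = 45
  (-1 − -2)² + (-5 − 4)² = 82
Minimum is attained by (-6, 3), so q lies in its Voronoi cell.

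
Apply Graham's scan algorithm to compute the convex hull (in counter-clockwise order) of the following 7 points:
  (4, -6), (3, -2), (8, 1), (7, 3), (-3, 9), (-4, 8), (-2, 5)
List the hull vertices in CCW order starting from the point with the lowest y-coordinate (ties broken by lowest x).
Hull (CCW) = [(4, -6), (8, 1), (7, 3), (-3, 9), (-4, 8)]

Graham scan procedure:
  1. Find the pivot p₀ = point with lowest y (tie → lowest x): (4, -6).
  2. Sort the remaining points by polar angle around p₀.
  3. Walk through sorted points, maintaining a stack; pop the top while the last three entries make a non-left turn (cross product ≤ 0).
  4. Final stack is the convex hull in CCW order: (4, -6), (8, 1), (7, 3), (-3, 9), (-4, 8).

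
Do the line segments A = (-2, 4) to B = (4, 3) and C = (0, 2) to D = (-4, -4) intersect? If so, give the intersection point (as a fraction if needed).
No (intersection of containing lines falls outside at least one segment)

Parametrize and solve: t = 1/2, s = -1/4. At least one of these is outside [0, 1], so the segments do not intersect.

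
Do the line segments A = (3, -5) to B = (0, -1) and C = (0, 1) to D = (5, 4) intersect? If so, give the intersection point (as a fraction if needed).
No (intersection of containing lines falls outside at least one segment)

Parametrize and solve: t = 39/29, s = -6/29. At least one of these is outside [0, 1], so the segments do not intersect.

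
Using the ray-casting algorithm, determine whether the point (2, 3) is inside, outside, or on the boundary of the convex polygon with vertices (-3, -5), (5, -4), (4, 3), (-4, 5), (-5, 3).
The point (2, 3) lies strictly inside the polygon

Cast a horizontal ray to the right from the query point and count how many polygon edges it crosses (each edge strictly once or zero times, handled with the usual half-open convention). 
Parity of crossings → odd ⇒ inside.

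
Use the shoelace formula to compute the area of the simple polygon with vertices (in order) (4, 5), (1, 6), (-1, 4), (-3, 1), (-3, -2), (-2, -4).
Area = 63/2

Shoelace formula: Area = (1/2) |Σ_i (x_i · y_{i+1} − x_{i+1} · y_i)| (indices mod n). Compute each cross term:
  (4)(6) − (1)(5) = 19
  (1)(4) − (-1)(6) = 10
  (-1)(1) − (-3)(4) = 11
  (-3)(-2) − (-3)(1) = 9
  (-3)(-4) − (-2)(-2) = 8
  (-2)(5) − (4)(-4) = 6
Sum = 63, so (signed) Area = 63/2 = 63/2, |Area| = 63/2.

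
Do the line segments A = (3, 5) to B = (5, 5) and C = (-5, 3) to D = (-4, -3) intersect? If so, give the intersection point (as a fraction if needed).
No (intersection of containing lines falls outside at least one segment)

Parametrize and solve: t = -25/6, s = -1/3. At least one of these is outside [0, 1], so the segments do not intersect.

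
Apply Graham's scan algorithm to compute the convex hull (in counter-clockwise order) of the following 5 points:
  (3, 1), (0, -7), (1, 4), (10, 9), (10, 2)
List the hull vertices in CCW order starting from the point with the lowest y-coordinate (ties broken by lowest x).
Hull (CCW) = [(0, -7), (10, 2), (10, 9), (1, 4)]

Graham scan procedure:
  1. Find the pivot p₀ = point with lowest y (tie → lowest x): (0, -7).
  2. Sort the remaining points by polar angle around p₀.
  3. Walk through sorted points, maintaining a stack; pop the top while the last three entries make a non-left turn (cross product ≤ 0).
  4. Final stack is the convex hull in CCW order: (0, -7), (10, 2), (10, 9), (1, 4).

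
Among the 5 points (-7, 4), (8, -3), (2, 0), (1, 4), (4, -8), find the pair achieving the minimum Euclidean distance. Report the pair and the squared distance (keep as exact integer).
Pair = ((2, 0), (1, 4)); squared distance = 17

Compute all C(5, 2) = 10 pairwise squared distances (x_i − x_j)² + (y_i − y_j)². The minimum is 17, attained by the pair ((2, 0), (1, 4)).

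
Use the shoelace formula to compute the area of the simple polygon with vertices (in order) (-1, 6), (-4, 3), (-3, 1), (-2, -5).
Area = 13

Shoelace formula: Area = (1/2) |Σ_i (x_i · y_{i+1} − x_{i+1} · y_i)| (indices mod n). Compute each cross term:
  (-1)(3) − (-4)(6) = 21
  (-4)(1) − (-3)(3) = 5
  (-3)(-5) − (-2)(1) = 17
  (-2)(6) − (-1)(-5) = -17
Sum = 26, so (signed) Area = 26/2 = 13, |Area| = 13.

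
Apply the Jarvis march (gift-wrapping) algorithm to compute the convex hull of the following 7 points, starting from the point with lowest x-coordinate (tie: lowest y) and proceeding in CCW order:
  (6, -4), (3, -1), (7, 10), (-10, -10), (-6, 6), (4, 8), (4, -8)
Hull (CCW) = [(-10, -10), (4, -8), (6, -4), (7, 10), (-6, 6)]

Jarvis march: at each step, from the current hull vertex p, select the next vertex q as the point such that every other point lies strictly to the left of (or on) the directed line p → q. (Equivalently: for every other point r, the cross product (q − p) × (r − p) ≥ 0.)
Starting point (lowest x, tie lowest y): (-10, -10). Wrap until returning to start. Resulting hull: (-10, -10), (4, -8), (6, -4), (7, 10), (-6, 6).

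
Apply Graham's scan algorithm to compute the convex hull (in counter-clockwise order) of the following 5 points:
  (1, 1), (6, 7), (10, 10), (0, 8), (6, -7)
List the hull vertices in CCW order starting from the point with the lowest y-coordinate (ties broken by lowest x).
Hull (CCW) = [(6, -7), (10, 10), (0, 8), (1, 1)]

Graham scan procedure:
  1. Find the pivot p₀ = point with lowest y (tie → lowest x): (6, -7).
  2. Sort the remaining points by polar angle around p₀.
  3. Walk through sorted points, maintaining a stack; pop the top while the last three entries make a non-left turn (cross product ≤ 0).
  4. Final stack is the convex hull in CCW order: (6, -7), (10, 10), (0, 8), (1, 1).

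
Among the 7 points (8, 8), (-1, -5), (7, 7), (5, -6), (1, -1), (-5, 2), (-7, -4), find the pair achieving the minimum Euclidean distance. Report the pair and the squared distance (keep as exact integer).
Pair = ((8, 8), (7, 7)); squared distance = 2

Compute all C(7, 2) = 21 pairwise squared distances (x_i − x_j)² + (y_i − y_j)². The minimum is 2, attained by the pair ((8, 8), (7, 7)).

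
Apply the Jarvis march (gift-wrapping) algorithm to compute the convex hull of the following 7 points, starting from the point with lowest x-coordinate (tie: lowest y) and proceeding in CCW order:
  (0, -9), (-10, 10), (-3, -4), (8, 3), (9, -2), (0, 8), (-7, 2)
Hull (CCW) = [(-10, 10), (-7, 2), (0, -9), (9, -2), (8, 3), (0, 8)]

Jarvis march: at each step, from the current hull vertex p, select the next vertex q as the point such that every other point lies strictly to the left of (or on) the directed line p → q. (Equivalently: for every other point r, the cross product (q − p) × (r − p) ≥ 0.)
Starting point (lowest x, tie lowest y): (-10, 10). Wrap until returning to start. Resulting hull: (-10, 10), (-7, 2), (0, -9), (9, -2), (8, 3), (0, 8).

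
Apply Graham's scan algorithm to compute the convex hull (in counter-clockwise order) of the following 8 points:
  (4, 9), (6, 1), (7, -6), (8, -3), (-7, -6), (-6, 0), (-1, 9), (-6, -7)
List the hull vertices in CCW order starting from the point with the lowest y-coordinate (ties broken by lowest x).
Hull (CCW) = [(-6, -7), (7, -6), (8, -3), (4, 9), (-1, 9), (-6, 0), (-7, -6)]

Graham scan procedure:
  1. Find the pivot p₀ = point with lowest y (tie → lowest x): (-6, -7).
  2. Sort the remaining points by polar angle around p₀.
  3. Walk through sorted points, maintaining a stack; pop the top while the last three entries make a non-left turn (cross product ≤ 0).
  4. Final stack is the convex hull in CCW order: (-6, -7), (7, -6), (8, -3), (4, 9), (-1, 9), (-6, 0), (-7, -6).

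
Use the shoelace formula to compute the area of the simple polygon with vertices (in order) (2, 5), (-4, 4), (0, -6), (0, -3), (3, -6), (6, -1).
Area = 63

Shoelace formula: Area = (1/2) |Σ_i (x_i · y_{i+1} − x_{i+1} · y_i)| (indices mod n). Compute each cross term:
  (2)(4) − (-4)(5) = 28
  (-4)(-6) − (0)(4) = 24
  (0)(-3) − (0)(-6) = 0
  (0)(-6) − (3)(-3) = 9
  (3)(-1) − (6)(-6) = 33
  (6)(5) − (2)(-1) = 32
Sum = 126, so (signed) Area = 126/2 = 63, |Area| = 63.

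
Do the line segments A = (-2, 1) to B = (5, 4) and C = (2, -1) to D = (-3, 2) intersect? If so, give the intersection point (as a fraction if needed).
Yes; intersection at (-29/18, 7/6) (t = 1/18 on AB, s = 13/18 on CD)

Parametrize AB as A + t(B − A) = (-2 + 7 t, 1 + 3 t) and CD as C + s(D − C) = (2 + -5 s, -1 + 3 s). Solve the linear system for (t, s). Determinant = -36 ≠ 0, so a unique intersection of the containing lines exists. Solution: t = 1/18, s = 13/18 — both in [0, 1], so the segments cross. Intersection point: (-29/18, 7/6).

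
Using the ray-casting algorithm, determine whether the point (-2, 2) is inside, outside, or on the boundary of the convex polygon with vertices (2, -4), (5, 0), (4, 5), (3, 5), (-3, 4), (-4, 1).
The point (-2, 2) lies strictly inside the polygon

Cast a horizontal ray to the right from the query point and count how many polygon edges it crosses (each edge strictly once or zero times, handled with the usual half-open convention). 
Parity of crossings → odd ⇒ inside.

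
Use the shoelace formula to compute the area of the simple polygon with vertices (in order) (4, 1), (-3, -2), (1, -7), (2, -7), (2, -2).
Area = 45/2

Shoelace formula: Area = (1/2) |Σ_i (x_i · y_{i+1} − x_{i+1} · y_i)| (indices mod n). Compute each cross term:
  (4)(-2) − (-3)(1) = -5
  (-3)(-7) − (1)(-2) = 23
  (1)(-7) − (2)(-7) = 7
  (2)(-2) − (2)(-7) = 10
  (2)(1) − (4)(-2) = 10
Sum = 45, so (signed) Area = 45/2 = 45/2, |Area| = 45/2.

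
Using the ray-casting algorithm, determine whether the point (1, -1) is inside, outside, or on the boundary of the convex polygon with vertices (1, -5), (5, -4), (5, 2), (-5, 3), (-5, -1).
The point (1, -1) lies strictly inside the polygon

Cast a horizontal ray to the right from the query point and count how many polygon edges it crosses (each edge strictly once or zero times, handled with the usual half-open convention). 
Parity of crossings → odd ⇒ inside.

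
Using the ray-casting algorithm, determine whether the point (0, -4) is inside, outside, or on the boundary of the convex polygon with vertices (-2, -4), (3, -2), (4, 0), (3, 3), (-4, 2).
The point (0, -4) lies strictly outside the polygon

Cast a horizontal ray to the right from the query point and count how many polygon edges it crosses (each edge strictly once or zero times, handled with the usual half-open convention). 
Parity of crossings → even ⇒ outside.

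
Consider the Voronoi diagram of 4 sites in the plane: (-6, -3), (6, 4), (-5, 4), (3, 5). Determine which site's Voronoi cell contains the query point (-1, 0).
Nearest site = (-5, 4)

The Voronoi cell of site s contains exactly those query points closer to s than to any other site. Compute squared distances from q = (-1, 0) to each site:
  (-5 − -1)² + (4 − 0)² = 32
  (-6 − -1)² + (-3 − 0)² = 34
  (3 − -1)² + (5 − 0)² = 41
  (6 − -1)² + (4 − 0)² = 65
Minimum is attained by (-5, 4), so q lies in its Voronoi cell.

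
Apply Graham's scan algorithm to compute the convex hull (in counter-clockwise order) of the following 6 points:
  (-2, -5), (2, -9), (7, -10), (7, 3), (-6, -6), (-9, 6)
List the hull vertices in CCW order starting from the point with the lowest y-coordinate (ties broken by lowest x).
Hull (CCW) = [(7, -10), (7, 3), (-9, 6), (-6, -6), (2, -9)]

Graham scan procedure:
  1. Find the pivot p₀ = point with lowest y (tie → lowest x): (7, -10).
  2. Sort the remaining points by polar angle around p₀.
  3. Walk through sorted points, maintaining a stack; pop the top while the last three entries make a non-left turn (cross product ≤ 0).
  4. Final stack is the convex hull in CCW order: (7, -10), (7, 3), (-9, 6), (-6, -6), (2, -9).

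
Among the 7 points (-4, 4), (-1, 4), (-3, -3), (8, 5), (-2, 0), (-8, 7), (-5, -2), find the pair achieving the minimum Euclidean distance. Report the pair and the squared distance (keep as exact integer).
Pair = ((-3, -3), (-5, -2)); squared distance = 5

Compute all C(7, 2) = 21 pairwise squared distances (x_i − x_j)² + (y_i − y_j)². The minimum is 5, attained by the pair ((-3, -3), (-5, -2)).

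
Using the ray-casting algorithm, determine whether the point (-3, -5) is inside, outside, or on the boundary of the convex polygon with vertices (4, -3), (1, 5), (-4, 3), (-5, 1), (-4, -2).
The point (-3, -5) lies strictly outside the polygon

Cast a horizontal ray to the right from the query point and count how many polygon edges it crosses (each edge strictly once or zero times, handled with the usual half-open convention). 
Parity of crossings → even ⇒ outside.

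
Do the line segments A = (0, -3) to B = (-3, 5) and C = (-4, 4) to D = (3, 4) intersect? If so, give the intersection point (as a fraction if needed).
Yes; intersection at (-21/8, 4) (t = 7/8 on AB, s = 11/56 on CD)

Parametrize AB as A + t(B − A) = (0 + -3 t, -3 + 8 t) and CD as C + s(D − C) = (-4 + 7 s, 4 + 0 s). Solve the linear system for (t, s). Determinant = 56 ≠ 0, so a unique intersection of the containing lines exists. Solution: t = 7/8, s = 11/56 — both in [0, 1], so the segments cross. Intersection point: (-21/8, 4).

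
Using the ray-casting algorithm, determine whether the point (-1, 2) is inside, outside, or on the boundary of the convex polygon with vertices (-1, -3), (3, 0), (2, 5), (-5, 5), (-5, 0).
The point (-1, 2) lies strictly inside the polygon

Cast a horizontal ray to the right from the query point and count how many polygon edges it crosses (each edge strictly once or zero times, handled with the usual half-open convention). 
Parity of crossings → odd ⇒ inside.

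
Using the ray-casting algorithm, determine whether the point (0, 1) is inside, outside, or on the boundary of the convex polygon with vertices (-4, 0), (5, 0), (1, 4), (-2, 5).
The point (0, 1) lies strictly inside the polygon

Cast a horizontal ray to the right from the query point and count how many polygon edges it crosses (each edge strictly once or zero times, handled with the usual half-open convention). 
Parity of crossings → odd ⇒ inside.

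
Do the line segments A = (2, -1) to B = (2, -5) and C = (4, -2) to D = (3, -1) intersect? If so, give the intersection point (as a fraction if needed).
No (intersection of containing lines falls outside at least one segment)

Parametrize and solve: t = -1/4, s = 2. At least one of these is outside [0, 1], so the segments do not intersect.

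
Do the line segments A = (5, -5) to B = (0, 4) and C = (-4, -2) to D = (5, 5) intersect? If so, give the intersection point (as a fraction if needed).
Yes; intersection at (65/58, 115/58) (t = 45/58 on AB, s = 33/58 on CD)

Parametrize AB as A + t(B − A) = (5 + -5 t, -5 + 9 t) and CD as C + s(D − C) = (-4 + 9 s, -2 + 7 s). Solve the linear system for (t, s). Determinant = 116 ≠ 0, so a unique intersection of the containing lines exists. Solution: t = 45/58, s = 33/58 — both in [0, 1], so the segments cross. Intersection point: (65/58, 115/58).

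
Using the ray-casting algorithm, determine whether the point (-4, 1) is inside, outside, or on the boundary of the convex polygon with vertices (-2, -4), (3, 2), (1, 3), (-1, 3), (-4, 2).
The point (-4, 1) lies strictly outside the polygon

Cast a horizontal ray to the right from the query point and count how many polygon edges it crosses (each edge strictly once or zero times, handled with the usual half-open convention). 
Parity of crossings → even ⇒ outside.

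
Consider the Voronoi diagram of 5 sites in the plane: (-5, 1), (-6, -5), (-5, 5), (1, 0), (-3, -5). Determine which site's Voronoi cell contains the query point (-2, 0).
Nearest site = (1, 0)

The Voronoi cell of site s contains exactly those query points closer to s than to any other site. Compute squared distances from q = (-2, 0) to each site:
  (1 − -2)² + (0 − 0)² = 9
  (-5 − -2)² + (1 − 0)² = 10
  (-3 − -2)² + (-5 − 0)² = 26
  (-5 − -2)² + (5 − 0)² = 34
  (-6 − -2)² + (-5 − 0)² = 41
Minimum is attained by (1, 0), so q lies in its Voronoi cell.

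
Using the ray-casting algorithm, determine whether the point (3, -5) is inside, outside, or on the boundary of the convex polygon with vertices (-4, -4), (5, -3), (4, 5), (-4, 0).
The point (3, -5) lies strictly outside the polygon

Cast a horizontal ray to the right from the query point and count how many polygon edges it crosses (each edge strictly once or zero times, handled with the usual half-open convention). 
Parity of crossings → even ⇒ outside.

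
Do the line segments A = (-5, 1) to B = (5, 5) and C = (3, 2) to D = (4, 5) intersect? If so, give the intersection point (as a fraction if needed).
Yes; intersection at (50/13, 59/13) (t = 23/26 on AB, s = 11/13 on CD)

Parametrize AB as A + t(B − A) = (-5 + 10 t, 1 + 4 t) and CD as C + s(D − C) = (3 + 1 s, 2 + 3 s). Solve the linear system for (t, s). Determinant = -26 ≠ 0, so a unique intersection of the containing lines exists. Solution: t = 23/26, s = 11/13 — both in [0, 1], so the segments cross. Intersection point: (50/13, 59/13).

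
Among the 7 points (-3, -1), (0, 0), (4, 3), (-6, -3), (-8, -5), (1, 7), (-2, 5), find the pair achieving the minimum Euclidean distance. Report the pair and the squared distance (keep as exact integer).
Pair = ((-6, -3), (-8, -5)); squared distance = 8

Compute all C(7, 2) = 21 pairwise squared distances (x_i − x_j)² + (y_i − y_j)². The minimum is 8, attained by the pair ((-6, -3), (-8, -5)).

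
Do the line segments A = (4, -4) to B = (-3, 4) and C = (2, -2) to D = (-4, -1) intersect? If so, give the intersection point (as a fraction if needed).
No (intersection of containing lines falls outside at least one segment)

Parametrize and solve: t = 10/41, s = -2/41. At least one of these is outside [0, 1], so the segments do not intersect.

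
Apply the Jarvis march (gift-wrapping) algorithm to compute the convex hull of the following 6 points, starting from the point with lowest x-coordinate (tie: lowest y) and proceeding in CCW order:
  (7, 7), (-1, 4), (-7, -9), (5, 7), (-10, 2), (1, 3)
Hull (CCW) = [(-10, 2), (-7, -9), (7, 7), (5, 7)]

Jarvis march: at each step, from the current hull vertex p, select the next vertex q as the point such that every other point lies strictly to the left of (or on) the directed line p → q. (Equivalently: for every other point r, the cross product (q − p) × (r − p) ≥ 0.)
Starting point (lowest x, tie lowest y): (-10, 2). Wrap until returning to start. Resulting hull: (-10, 2), (-7, -9), (7, 7), (5, 7).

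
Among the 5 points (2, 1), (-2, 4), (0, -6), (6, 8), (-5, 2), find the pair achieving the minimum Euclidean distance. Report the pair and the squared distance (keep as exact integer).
Pair = ((-2, 4), (-5, 2)); squared distance = 13

Compute all C(5, 2) = 10 pairwise squared distances (x_i − x_j)² + (y_i − y_j)². The minimum is 13, attained by the pair ((-2, 4), (-5, 2)).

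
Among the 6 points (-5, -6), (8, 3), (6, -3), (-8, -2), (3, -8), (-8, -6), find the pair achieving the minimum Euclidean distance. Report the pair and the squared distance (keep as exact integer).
Pair = ((-5, -6), (-8, -6)); squared distance = 9

Compute all C(6, 2) = 15 pairwise squared distances (x_i − x_j)² + (y_i − y_j)². The minimum is 9, attained by the pair ((-5, -6), (-8, -6)).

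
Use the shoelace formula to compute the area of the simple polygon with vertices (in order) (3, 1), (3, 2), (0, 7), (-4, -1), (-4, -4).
Area = 36

Shoelace formula: Area = (1/2) |Σ_i (x_i · y_{i+1} − x_{i+1} · y_i)| (indices mod n). Compute each cross term:
  (3)(2) − (3)(1) = 3
  (3)(7) − (0)(2) = 21
  (0)(-1) − (-4)(7) = 28
  (-4)(-4) − (-4)(-1) = 12
  (-4)(1) − (3)(-4) = 8
Sum = 72, so (signed) Area = 72/2 = 36, |Area| = 36.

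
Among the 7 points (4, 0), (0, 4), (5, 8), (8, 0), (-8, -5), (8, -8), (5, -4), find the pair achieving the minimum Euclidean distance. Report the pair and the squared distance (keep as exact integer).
Pair = ((4, 0), (8, 0)); squared distance = 16

Compute all C(7, 2) = 21 pairwise squared distances (x_i − x_j)² + (y_i − y_j)². The minimum is 16, attained by the pair ((4, 0), (8, 0)).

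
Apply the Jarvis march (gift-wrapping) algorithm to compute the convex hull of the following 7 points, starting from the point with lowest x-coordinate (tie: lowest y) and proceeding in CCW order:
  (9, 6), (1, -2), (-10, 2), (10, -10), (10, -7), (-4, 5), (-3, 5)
Hull (CCW) = [(-10, 2), (10, -10), (10, -7), (9, 6), (-4, 5)]

Jarvis march: at each step, from the current hull vertex p, select the next vertex q as the point such that every other point lies strictly to the left of (or on) the directed line p → q. (Equivalently: for every other point r, the cross product (q − p) × (r − p) ≥ 0.)
Starting point (lowest x, tie lowest y): (-10, 2). Wrap until returning to start. Resulting hull: (-10, 2), (10, -10), (10, -7), (9, 6), (-4, 5).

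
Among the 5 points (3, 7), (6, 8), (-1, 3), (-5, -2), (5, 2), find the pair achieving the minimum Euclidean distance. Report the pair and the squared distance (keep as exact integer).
Pair = ((3, 7), (6, 8)); squared distance = 10

Compute all C(5, 2) = 10 pairwise squared distances (x_i − x_j)² + (y_i − y_j)². The minimum is 10, attained by the pair ((3, 7), (6, 8)).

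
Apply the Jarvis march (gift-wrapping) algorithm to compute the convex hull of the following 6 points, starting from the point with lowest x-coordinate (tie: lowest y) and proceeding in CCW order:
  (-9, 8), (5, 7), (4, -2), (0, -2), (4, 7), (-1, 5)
Hull (CCW) = [(-9, 8), (0, -2), (4, -2), (5, 7)]

Jarvis march: at each step, from the current hull vertex p, select the next vertex q as the point such that every other point lies strictly to the left of (or on) the directed line p → q. (Equivalently: for every other point r, the cross product (q − p) × (r − p) ≥ 0.)
Starting point (lowest x, tie lowest y): (-9, 8). Wrap until returning to start. Resulting hull: (-9, 8), (0, -2), (4, -2), (5, 7).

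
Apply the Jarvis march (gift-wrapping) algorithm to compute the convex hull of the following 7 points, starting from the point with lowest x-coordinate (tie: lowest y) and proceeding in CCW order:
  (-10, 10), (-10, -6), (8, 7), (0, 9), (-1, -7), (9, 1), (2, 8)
Hull (CCW) = [(-10, -6), (-1, -7), (9, 1), (8, 7), (0, 9), (-10, 10)]

Jarvis march: at each step, from the current hull vertex p, select the next vertex q as the point such that every other point lies strictly to the left of (or on) the directed line p → q. (Equivalently: for every other point r, the cross product (q − p) × (r − p) ≥ 0.)
Starting point (lowest x, tie lowest y): (-10, -6). Wrap until returning to start. Resulting hull: (-10, -6), (-1, -7), (9, 1), (8, 7), (0, 9), (-10, 10).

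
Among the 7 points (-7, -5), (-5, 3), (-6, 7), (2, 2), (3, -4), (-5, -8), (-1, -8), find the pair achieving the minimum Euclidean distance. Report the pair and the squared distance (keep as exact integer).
Pair = ((-7, -5), (-5, -8)); squared distance = 13

Compute all C(7, 2) = 21 pairwise squared distances (x_i − x_j)² + (y_i − y_j)². The minimum is 13, attained by the pair ((-7, -5), (-5, -8)).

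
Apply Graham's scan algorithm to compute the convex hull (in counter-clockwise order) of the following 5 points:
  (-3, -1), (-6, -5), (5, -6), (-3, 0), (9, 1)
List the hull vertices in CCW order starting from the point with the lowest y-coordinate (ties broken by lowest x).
Hull (CCW) = [(5, -6), (9, 1), (-3, 0), (-6, -5)]

Graham scan procedure:
  1. Find the pivot p₀ = point with lowest y (tie → lowest x): (5, -6).
  2. Sort the remaining points by polar angle around p₀.
  3. Walk through sorted points, maintaining a stack; pop the top while the last three entries make a non-left turn (cross product ≤ 0).
  4. Final stack is the convex hull in CCW order: (5, -6), (9, 1), (-3, 0), (-6, -5).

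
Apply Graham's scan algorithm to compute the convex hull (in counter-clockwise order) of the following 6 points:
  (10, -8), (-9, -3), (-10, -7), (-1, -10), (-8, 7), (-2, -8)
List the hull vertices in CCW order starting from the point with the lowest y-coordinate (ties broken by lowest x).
Hull (CCW) = [(-1, -10), (10, -8), (-8, 7), (-10, -7)]

Graham scan procedure:
  1. Find the pivot p₀ = point with lowest y (tie → lowest x): (-1, -10).
  2. Sort the remaining points by polar angle around p₀.
  3. Walk through sorted points, maintaining a stack; pop the top while the last three entries make a non-left turn (cross product ≤ 0).
  4. Final stack is the convex hull in CCW order: (-1, -10), (10, -8), (-8, 7), (-10, -7).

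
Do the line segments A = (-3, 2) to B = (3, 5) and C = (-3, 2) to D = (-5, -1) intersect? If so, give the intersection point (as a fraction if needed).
Yes; intersection at (-3, 2) (t = 0 on AB, s = 0 on CD)

Parametrize AB as A + t(B − A) = (-3 + 6 t, 2 + 3 t) and CD as C + s(D − C) = (-3 + -2 s, 2 + -3 s). Solve the linear system for (t, s). Determinant = 12 ≠ 0, so a unique intersection of the containing lines exists. Solution: t = 0, s = 0 — both in [0, 1], so the segments cross. Intersection point: (-3, 2).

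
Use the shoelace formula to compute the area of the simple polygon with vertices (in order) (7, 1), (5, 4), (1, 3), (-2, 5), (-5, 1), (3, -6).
Area = 70

Shoelace formula: Area = (1/2) |Σ_i (x_i · y_{i+1} − x_{i+1} · y_i)| (indices mod n). Compute each cross term:
  (7)(4) − (5)(1) = 23
  (5)(3) − (1)(4) = 11
  (1)(5) − (-2)(3) = 11
  (-2)(1) − (-5)(5) = 23
  (-5)(-6) − (3)(1) = 27
  (3)(1) − (7)(-6) = 45
Sum = 140, so (signed) Area = 140/2 = 70, |Area| = 70.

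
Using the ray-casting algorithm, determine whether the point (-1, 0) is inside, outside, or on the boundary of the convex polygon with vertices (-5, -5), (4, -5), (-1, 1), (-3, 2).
The point (-1, 0) lies strictly inside the polygon

Cast a horizontal ray to the right from the query point and count how many polygon edges it crosses (each edge strictly once or zero times, handled with the usual half-open convention). 
Parity of crossings → odd ⇒ inside.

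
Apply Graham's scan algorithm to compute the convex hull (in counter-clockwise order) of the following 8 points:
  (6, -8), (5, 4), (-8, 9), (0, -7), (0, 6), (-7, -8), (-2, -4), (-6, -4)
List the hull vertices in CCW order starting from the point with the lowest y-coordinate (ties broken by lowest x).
Hull (CCW) = [(-7, -8), (6, -8), (5, 4), (0, 6), (-8, 9)]

Graham scan procedure:
  1. Find the pivot p₀ = point with lowest y (tie → lowest x): (-7, -8).
  2. Sort the remaining points by polar angle around p₀.
  3. Walk through sorted points, maintaining a stack; pop the top while the last three entries make a non-left turn (cross product ≤ 0).
  4. Final stack is the convex hull in CCW order: (-7, -8), (6, -8), (5, 4), (0, 6), (-8, 9).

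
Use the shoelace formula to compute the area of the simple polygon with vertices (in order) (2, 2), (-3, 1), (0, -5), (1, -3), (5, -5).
Area = 29

Shoelace formula: Area = (1/2) |Σ_i (x_i · y_{i+1} − x_{i+1} · y_i)| (indices mod n). Compute each cross term:
  (2)(1) − (-3)(2) = 8
  (-3)(-5) − (0)(1) = 15
  (0)(-3) − (1)(-5) = 5
  (1)(-5) − (5)(-3) = 10
  (5)(2) − (2)(-5) = 20
Sum = 58, so (signed) Area = 58/2 = 29, |Area| = 29.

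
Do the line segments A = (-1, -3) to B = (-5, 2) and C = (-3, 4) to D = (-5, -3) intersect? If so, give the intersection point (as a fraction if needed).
Yes; intersection at (-75/19, 13/19) (t = 14/19 on AB, s = 9/19 on CD)

Parametrize AB as A + t(B − A) = (-1 + -4 t, -3 + 5 t) and CD as C + s(D − C) = (-3 + -2 s, 4 + -7 s). Solve the linear system for (t, s). Determinant = -38 ≠ 0, so a unique intersection of the containing lines exists. Solution: t = 14/19, s = 9/19 — both in [0, 1], so the segments cross. Intersection point: (-75/19, 13/19).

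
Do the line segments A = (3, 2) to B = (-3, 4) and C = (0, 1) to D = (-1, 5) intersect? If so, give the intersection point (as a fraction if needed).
Yes; intersection at (-6/11, 35/11) (t = 13/22 on AB, s = 6/11 on CD)

Parametrize AB as A + t(B − A) = (3 + -6 t, 2 + 2 t) and CD as C + s(D − C) = (0 + -1 s, 1 + 4 s). Solve the linear system for (t, s). Determinant = 22 ≠ 0, so a unique intersection of the containing lines exists. Solution: t = 13/22, s = 6/11 — both in [0, 1], so the segments cross. Intersection point: (-6/11, 35/11).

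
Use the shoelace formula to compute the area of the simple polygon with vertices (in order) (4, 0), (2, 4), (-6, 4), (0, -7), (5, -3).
Area = 137/2

Shoelace formula: Area = (1/2) |Σ_i (x_i · y_{i+1} − x_{i+1} · y_i)| (indices mod n). Compute each cross term:
  (4)(4) − (2)(0) = 16
  (2)(4) − (-6)(4) = 32
  (-6)(-7) − (0)(4) = 42
  (0)(-3) − (5)(-7) = 35
  (5)(0) − (4)(-3) = 12
Sum = 137, so (signed) Area = 137/2 = 137/2, |Area| = 137/2.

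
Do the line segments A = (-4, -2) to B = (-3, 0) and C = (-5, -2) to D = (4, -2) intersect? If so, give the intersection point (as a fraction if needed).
Yes; intersection at (-4, -2) (t = 0 on AB, s = 1/9 on CD)

Parametrize AB as A + t(B − A) = (-4 + 1 t, -2 + 2 t) and CD as C + s(D − C) = (-5 + 9 s, -2 + 0 s). Solve the linear system for (t, s). Determinant = 18 ≠ 0, so a unique intersection of the containing lines exists. Solution: t = 0, s = 1/9 — both in [0, 1], so the segments cross. Intersection point: (-4, -2).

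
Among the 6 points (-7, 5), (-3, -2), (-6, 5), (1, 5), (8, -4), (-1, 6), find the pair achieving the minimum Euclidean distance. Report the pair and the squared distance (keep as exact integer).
Pair = ((-7, 5), (-6, 5)); squared distance = 1

Compute all C(6, 2) = 15 pairwise squared distances (x_i − x_j)² + (y_i − y_j)². The minimum is 1, attained by the pair ((-7, 5), (-6, 5)).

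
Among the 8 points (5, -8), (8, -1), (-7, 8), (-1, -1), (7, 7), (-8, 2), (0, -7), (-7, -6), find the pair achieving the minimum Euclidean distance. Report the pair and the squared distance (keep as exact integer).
Pair = ((5, -8), (0, -7)); squared distance = 26

Compute all C(8, 2) = 28 pairwise squared distances (x_i − x_j)² + (y_i − y_j)². The minimum is 26, attained by the pair ((5, -8), (0, -7)).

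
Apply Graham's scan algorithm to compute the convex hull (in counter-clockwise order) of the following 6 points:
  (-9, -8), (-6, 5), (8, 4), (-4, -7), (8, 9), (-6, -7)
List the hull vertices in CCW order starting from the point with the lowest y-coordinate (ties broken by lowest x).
Hull (CCW) = [(-9, -8), (-4, -7), (8, 4), (8, 9), (-6, 5)]

Graham scan procedure:
  1. Find the pivot p₀ = point with lowest y (tie → lowest x): (-9, -8).
  2. Sort the remaining points by polar angle around p₀.
  3. Walk through sorted points, maintaining a stack; pop the top while the last three entries make a non-left turn (cross product ≤ 0).
  4. Final stack is the convex hull in CCW order: (-9, -8), (-4, -7), (8, 4), (8, 9), (-6, 5).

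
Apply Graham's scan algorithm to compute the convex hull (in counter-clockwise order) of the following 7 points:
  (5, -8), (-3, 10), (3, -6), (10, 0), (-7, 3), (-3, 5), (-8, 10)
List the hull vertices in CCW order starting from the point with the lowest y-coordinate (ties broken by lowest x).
Hull (CCW) = [(5, -8), (10, 0), (-3, 10), (-8, 10), (-7, 3)]

Graham scan procedure:
  1. Find the pivot p₀ = point with lowest y (tie → lowest x): (5, -8).
  2. Sort the remaining points by polar angle around p₀.
  3. Walk through sorted points, maintaining a stack; pop the top while the last three entries make a non-left turn (cross product ≤ 0).
  4. Final stack is the convex hull in CCW order: (5, -8), (10, 0), (-3, 10), (-8, 10), (-7, 3).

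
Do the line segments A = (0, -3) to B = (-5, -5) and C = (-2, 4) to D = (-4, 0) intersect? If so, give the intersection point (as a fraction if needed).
No (intersection of containing lines falls outside at least one segment)

Parametrize and solve: t = 11/8, s = 39/16. At least one of these is outside [0, 1], so the segments do not intersect.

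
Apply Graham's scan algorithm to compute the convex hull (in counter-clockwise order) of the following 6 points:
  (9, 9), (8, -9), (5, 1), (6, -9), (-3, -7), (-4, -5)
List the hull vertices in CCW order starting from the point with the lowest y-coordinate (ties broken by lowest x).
Hull (CCW) = [(6, -9), (8, -9), (9, 9), (-4, -5), (-3, -7)]

Graham scan procedure:
  1. Find the pivot p₀ = point with lowest y (tie → lowest x): (6, -9).
  2. Sort the remaining points by polar angle around p₀.
  3. Walk through sorted points, maintaining a stack; pop the top while the last three entries make a non-left turn (cross product ≤ 0).
  4. Final stack is the convex hull in CCW order: (6, -9), (8, -9), (9, 9), (-4, -5), (-3, -7).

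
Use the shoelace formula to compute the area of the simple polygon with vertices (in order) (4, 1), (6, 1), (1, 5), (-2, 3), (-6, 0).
Area = 26

Shoelace formula: Area = (1/2) |Σ_i (x_i · y_{i+1} − x_{i+1} · y_i)| (indices mod n). Compute each cross term:
  (4)(1) − (6)(1) = -2
  (6)(5) − (1)(1) = 29
  (1)(3) − (-2)(5) = 13
  (-2)(0) − (-6)(3) = 18
  (-6)(1) − (4)(0) = -6
Sum = 52, so (signed) Area = 52/2 = 26, |Area| = 26.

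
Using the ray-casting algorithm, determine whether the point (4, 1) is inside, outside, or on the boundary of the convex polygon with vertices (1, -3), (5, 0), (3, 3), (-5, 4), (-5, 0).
The point (4, 1) lies strictly inside the polygon

Cast a horizontal ray to the right from the query point and count how many polygon edges it crosses (each edge strictly once or zero times, handled with the usual half-open convention). 
Parity of crossings → odd ⇒ inside.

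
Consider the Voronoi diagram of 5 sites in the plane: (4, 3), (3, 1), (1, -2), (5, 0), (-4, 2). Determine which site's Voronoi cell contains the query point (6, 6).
Nearest site = (4, 3)

The Voronoi cell of site s contains exactly those query points closer to s than to any other site. Compute squared distances from q = (6, 6) to each site:
  (4 − 6)² + (3 − 6)² = 13
  (3 − 6)² + (1 − 6)² = 34
  (5 − 6)² + (0 − 6)² = 37
  (1 − 6)² + (-2 − 6)² = 89
  (-4 − 6)² + (2 − 6)² = 116
Minimum is attained by (4, 3), so q lies in its Voronoi cell.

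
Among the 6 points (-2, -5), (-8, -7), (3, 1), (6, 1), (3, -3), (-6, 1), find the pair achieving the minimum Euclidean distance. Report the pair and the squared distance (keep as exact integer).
Pair = ((3, 1), (6, 1)); squared distance = 9

Compute all C(6, 2) = 15 pairwise squared distances (x_i − x_j)² + (y_i − y_j)². The minimum is 9, attained by the pair ((3, 1), (6, 1)).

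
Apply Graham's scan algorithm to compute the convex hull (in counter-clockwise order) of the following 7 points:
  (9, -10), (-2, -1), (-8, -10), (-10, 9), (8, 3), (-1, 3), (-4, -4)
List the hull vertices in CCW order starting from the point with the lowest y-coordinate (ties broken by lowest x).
Hull (CCW) = [(-8, -10), (9, -10), (8, 3), (-10, 9)]

Graham scan procedure:
  1. Find the pivot p₀ = point with lowest y (tie → lowest x): (-8, -10).
  2. Sort the remaining points by polar angle around p₀.
  3. Walk through sorted points, maintaining a stack; pop the top while the last three entries make a non-left turn (cross product ≤ 0).
  4. Final stack is the convex hull in CCW order: (-8, -10), (9, -10), (8, 3), (-10, 9).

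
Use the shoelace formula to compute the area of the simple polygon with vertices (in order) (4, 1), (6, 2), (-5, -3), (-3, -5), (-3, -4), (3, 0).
Area = 11

Shoelace formula: Area = (1/2) |Σ_i (x_i · y_{i+1} − x_{i+1} · y_i)| (indices mod n). Compute each cross term:
  (4)(2) − (6)(1) = 2
  (6)(-3) − (-5)(2) = -8
  (-5)(-5) − (-3)(-3) = 16
  (-3)(-4) − (-3)(-5) = -3
  (-3)(0) − (3)(-4) = 12
  (3)(1) − (4)(0) = 3
Sum = 22, so (signed) Area = 22/2 = 11, |Area| = 11.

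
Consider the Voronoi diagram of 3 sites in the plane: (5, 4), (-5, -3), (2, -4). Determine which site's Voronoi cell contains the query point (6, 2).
Nearest site = (5, 4)

The Voronoi cell of site s contains exactly those query points closer to s than to any other site. Compute squared distances from q = (6, 2) to each site:
  (5 − 6)² + (4 − 2)² = 5
  (2 − 6)² + (-4 − 2)² = 52
  (-5 − 6)² + (-3 − 2)² = 146
Minimum is attained by (5, 4), so q lies in its Voronoi cell.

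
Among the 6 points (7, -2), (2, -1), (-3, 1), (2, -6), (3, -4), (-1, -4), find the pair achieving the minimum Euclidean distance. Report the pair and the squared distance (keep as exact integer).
Pair = ((2, -6), (3, -4)); squared distance = 5

Compute all C(6, 2) = 15 pairwise squared distances (x_i − x_j)² + (y_i − y_j)². The minimum is 5, attained by the pair ((2, -6), (3, -4)).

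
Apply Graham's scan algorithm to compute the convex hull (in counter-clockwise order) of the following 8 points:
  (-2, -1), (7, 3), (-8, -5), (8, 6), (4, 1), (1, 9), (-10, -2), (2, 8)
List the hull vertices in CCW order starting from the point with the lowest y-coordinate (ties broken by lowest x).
Hull (CCW) = [(-8, -5), (4, 1), (7, 3), (8, 6), (1, 9), (-10, -2)]

Graham scan procedure:
  1. Find the pivot p₀ = point with lowest y (tie → lowest x): (-8, -5).
  2. Sort the remaining points by polar angle around p₀.
  3. Walk through sorted points, maintaining a stack; pop the top while the last three entries make a non-left turn (cross product ≤ 0).
  4. Final stack is the convex hull in CCW order: (-8, -5), (4, 1), (7, 3), (8, 6), (1, 9), (-10, -2).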